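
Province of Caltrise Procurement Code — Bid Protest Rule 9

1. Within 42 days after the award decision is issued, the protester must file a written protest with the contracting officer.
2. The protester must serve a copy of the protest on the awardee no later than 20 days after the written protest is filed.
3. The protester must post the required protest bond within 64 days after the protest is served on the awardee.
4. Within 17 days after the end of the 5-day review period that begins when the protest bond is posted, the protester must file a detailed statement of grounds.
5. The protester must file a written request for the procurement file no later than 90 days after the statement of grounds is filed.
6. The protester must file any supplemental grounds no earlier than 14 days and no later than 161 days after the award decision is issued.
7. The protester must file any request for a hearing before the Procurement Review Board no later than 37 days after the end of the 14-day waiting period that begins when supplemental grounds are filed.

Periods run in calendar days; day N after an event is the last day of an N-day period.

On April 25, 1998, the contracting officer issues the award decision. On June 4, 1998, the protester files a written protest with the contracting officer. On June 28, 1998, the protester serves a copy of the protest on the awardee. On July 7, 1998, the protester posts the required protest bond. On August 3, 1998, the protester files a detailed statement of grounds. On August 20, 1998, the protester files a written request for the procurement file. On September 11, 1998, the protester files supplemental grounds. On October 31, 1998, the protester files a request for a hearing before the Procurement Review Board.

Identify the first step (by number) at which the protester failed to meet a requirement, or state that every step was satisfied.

Step 2

(1) due by April 25, 1998 + 42 days = June 6, 1998; done June 4, 1998 — timely.
(2) due by June 4, 1998 + 20 days = June 24, 1998; done June 28, 1998 — 4 days late.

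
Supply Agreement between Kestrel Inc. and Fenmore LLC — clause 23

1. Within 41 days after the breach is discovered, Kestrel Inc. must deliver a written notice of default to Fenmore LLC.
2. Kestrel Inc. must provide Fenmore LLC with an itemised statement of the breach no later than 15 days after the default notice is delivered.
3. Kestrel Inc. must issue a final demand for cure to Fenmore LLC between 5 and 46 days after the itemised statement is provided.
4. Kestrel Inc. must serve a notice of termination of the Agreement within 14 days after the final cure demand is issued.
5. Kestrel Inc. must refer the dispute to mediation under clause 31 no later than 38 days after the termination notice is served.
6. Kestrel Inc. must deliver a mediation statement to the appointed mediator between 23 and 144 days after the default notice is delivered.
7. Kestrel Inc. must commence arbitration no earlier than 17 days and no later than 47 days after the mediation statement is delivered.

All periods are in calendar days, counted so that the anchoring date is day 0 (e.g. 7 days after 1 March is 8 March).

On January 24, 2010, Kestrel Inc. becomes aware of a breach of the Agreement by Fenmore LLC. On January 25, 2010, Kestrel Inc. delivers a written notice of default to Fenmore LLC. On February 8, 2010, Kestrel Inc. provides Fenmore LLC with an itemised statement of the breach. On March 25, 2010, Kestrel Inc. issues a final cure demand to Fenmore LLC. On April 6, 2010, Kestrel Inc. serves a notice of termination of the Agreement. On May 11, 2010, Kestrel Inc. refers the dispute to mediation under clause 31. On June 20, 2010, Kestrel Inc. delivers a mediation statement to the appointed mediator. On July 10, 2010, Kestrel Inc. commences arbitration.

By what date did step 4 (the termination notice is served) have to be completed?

Step 4 runs from March 25, 2010, when the final cure demand is issued. 14 days after March 25, 2010 is April 8, 2010.

April 8, 2010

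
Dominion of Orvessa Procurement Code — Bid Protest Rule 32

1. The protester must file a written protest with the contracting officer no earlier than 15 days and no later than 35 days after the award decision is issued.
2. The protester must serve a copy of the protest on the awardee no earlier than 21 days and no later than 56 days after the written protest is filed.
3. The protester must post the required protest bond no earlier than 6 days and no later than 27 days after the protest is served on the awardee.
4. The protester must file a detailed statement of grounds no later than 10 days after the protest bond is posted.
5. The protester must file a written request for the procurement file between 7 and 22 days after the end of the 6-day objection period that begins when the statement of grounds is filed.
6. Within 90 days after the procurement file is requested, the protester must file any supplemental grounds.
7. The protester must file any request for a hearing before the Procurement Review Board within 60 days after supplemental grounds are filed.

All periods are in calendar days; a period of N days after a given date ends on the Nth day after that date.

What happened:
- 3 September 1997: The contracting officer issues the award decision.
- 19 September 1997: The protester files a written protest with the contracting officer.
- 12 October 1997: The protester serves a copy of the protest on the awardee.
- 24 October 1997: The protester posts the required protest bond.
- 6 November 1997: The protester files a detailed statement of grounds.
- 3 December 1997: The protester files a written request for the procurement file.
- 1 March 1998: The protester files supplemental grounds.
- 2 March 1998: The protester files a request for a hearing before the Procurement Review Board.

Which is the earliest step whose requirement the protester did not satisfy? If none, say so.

Step 4

Step 1: the window is 15–35 days after 3 September 1997 (when the award decision is issued), so 18 September 1997 through 8 October 1997; 19 September 1997 falls inside that range.
Step 2: the window is 21–56 days after 19 September 1997 (when the written protest is filed), so 10 October 1997 through 14 November 1997; done 12 October 1997, which is between those dates.
Step 3: the window is 6–27 days after 12 October 1997 (when the protest is served on the awardee), so 18 October 1997 through 8 November 1997; 24 October 1997 falls inside that range.
Step 4: 10 days after 24 October 1997 (when the protest bond is posted) is 3 November 1997; not done until 6 November 1997, 3 days after the deadline.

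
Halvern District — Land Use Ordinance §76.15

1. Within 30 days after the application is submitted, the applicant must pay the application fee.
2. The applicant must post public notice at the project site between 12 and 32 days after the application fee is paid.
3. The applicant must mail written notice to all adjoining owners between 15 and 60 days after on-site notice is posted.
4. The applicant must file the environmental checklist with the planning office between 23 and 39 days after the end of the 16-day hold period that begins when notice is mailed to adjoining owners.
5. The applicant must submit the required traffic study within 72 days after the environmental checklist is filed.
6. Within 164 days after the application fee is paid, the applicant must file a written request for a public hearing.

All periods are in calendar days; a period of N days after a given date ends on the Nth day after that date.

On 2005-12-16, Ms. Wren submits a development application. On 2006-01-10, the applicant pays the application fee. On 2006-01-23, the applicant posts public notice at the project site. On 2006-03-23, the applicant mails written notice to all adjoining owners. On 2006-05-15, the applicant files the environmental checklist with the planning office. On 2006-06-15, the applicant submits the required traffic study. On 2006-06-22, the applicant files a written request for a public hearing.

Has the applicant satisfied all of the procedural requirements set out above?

Step 1: 30 days after 2005-12-16 (when the application is submitted) is 2006-01-15; completed 2006-01-10, before the deadline.
Step 2: the window is 12–32 days after 2006-01-10 (when the application fee is paid), so 2006-01-22 through 2006-02-11; done 2006-01-23 — within the window.
Step 3: the window is 15–60 days after 2006-01-23 (when on-site notice is posted), so 2006-02-07 through 2006-03-24; done 2006-03-23, which is between those dates.
Step 4: the window is 23–39 days after 2006-04-08 (end of the 16-day hold period, which began when notice is mailed to adjoining owners on 2006-03-23), so 2006-05-01 through 2006-05-17; done 2006-05-15, which is between those dates.
Step 5: 72 days after 2006-05-15 (when the environmental checklist is filed) is 2006-07-26; done 2006-06-15 — timely.
Step 6: 164 days after 2006-01-10 (when the application fee is paid) is 2006-06-23; 2006-06-22 is within that limit.

Yes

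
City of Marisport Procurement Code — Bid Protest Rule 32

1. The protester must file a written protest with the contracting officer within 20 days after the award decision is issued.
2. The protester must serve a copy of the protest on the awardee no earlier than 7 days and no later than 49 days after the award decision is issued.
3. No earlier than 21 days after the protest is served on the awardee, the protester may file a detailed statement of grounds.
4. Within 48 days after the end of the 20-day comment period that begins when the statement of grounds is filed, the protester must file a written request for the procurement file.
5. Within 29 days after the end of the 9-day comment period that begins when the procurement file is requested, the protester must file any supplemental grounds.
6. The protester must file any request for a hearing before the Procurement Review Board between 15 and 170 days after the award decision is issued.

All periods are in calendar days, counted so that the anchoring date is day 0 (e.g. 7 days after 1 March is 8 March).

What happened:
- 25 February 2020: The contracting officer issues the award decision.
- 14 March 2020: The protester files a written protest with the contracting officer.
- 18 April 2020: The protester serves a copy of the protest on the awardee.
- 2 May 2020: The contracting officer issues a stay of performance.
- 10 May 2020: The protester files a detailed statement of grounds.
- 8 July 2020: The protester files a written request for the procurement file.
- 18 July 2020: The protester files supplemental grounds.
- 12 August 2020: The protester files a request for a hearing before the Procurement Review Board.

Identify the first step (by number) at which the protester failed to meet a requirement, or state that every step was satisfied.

Step 1: 20 days after 25 February 2020 (when the award decision is issued) is 16 March 2020; 14 March 2020 is within that limit.
Step 2: the window is 7–49 days after 25 February 2020 (when the award decision is issued), so 3 March 2020 through 14 April 2020; done 18 April 2020 — 4 days after the window closed.
Later steps need not be reached.

Step 2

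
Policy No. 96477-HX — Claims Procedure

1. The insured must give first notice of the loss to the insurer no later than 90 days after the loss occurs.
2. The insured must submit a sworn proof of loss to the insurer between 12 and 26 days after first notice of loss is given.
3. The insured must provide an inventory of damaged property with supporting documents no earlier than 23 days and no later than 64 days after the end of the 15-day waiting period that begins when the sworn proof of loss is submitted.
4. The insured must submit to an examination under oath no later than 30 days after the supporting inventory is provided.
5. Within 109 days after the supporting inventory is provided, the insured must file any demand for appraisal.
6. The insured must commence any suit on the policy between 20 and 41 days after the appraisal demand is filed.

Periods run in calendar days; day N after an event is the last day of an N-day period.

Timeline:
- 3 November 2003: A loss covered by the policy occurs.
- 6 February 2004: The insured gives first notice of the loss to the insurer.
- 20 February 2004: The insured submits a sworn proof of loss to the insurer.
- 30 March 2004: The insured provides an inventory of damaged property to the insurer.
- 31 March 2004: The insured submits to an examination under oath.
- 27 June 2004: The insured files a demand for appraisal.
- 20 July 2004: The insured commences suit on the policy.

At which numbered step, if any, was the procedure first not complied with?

Step 1 — counting 90 days from 3 November 2003 (when the loss occurs) gives a deadline of 1 February 2004; 6 February 2004 misses that deadline by 5 days.

Step 1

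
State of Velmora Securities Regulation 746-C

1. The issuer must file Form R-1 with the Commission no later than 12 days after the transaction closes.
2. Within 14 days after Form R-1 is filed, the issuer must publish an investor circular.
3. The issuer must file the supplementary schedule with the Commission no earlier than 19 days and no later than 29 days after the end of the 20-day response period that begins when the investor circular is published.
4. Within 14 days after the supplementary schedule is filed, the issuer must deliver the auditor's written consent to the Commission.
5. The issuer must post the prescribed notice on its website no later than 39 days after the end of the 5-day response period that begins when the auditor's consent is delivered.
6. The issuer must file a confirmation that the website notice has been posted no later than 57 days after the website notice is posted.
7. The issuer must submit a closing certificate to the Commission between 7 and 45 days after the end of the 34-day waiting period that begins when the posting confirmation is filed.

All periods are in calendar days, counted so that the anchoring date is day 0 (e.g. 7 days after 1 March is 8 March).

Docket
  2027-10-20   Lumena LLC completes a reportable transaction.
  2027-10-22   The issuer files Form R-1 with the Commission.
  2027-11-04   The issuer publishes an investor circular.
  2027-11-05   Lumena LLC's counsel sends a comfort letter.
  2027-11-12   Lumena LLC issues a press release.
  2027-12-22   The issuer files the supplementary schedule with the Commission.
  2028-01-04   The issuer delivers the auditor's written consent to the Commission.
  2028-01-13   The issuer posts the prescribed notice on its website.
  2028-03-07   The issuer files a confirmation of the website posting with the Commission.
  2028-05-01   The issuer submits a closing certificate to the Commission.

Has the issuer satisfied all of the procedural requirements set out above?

Yes

(1) due by 2027-10-20 + 12 days = 2027-11-01; done 2027-10-22 — timely.
(2) due by 2027-10-22 + 14 days = 2027-11-05; completed 2027-11-04, before the deadline.
(3) the permitted window runs from 2027-11-24 + 19 = 2027-12-13 to 2027-11-24 + 29 = 2027-12-23; 2027-12-22 falls inside that range.
(4) due by 2027-12-22 + 14 days = 2028-01-05; 2028-01-04 is within that limit.
(5) due by 2028-01-09 + 39 days = 2028-02-17; 2028-01-13 is within that limit.
(6) due by 2028-01-13 + 57 days = 2028-03-10; done 2028-03-07 — timely.
(7) the permitted window runs from 2028-04-10 + 7 = 2028-04-17 to 2028-04-10 + 45 = 2028-05-25; 2028-05-01 falls inside that range.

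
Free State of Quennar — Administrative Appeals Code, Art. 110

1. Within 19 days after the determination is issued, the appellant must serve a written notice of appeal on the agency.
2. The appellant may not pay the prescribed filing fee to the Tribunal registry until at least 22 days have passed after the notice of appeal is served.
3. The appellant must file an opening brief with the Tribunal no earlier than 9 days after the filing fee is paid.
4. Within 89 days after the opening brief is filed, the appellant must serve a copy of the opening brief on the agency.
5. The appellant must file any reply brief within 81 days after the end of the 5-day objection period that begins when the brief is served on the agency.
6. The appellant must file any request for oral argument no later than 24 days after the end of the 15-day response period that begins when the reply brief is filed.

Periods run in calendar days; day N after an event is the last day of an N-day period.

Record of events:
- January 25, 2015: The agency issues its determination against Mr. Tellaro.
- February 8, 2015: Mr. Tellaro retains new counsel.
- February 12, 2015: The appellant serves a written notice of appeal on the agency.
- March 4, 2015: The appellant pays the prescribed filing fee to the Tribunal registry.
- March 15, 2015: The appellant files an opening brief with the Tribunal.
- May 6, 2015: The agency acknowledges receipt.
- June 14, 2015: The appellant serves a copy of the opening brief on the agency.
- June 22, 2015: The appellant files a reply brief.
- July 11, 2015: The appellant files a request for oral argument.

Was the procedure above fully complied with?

No

(1) due by January 25, 2015 + 19 days = February 13, 2015; completed February 12, 2015, before the deadline.
(2) permitted from February 12, 2015 + 22 days = March 6, 2015 onward; March 4, 2015 is 2 days before the earliest permitted date.
Later steps need not be reached.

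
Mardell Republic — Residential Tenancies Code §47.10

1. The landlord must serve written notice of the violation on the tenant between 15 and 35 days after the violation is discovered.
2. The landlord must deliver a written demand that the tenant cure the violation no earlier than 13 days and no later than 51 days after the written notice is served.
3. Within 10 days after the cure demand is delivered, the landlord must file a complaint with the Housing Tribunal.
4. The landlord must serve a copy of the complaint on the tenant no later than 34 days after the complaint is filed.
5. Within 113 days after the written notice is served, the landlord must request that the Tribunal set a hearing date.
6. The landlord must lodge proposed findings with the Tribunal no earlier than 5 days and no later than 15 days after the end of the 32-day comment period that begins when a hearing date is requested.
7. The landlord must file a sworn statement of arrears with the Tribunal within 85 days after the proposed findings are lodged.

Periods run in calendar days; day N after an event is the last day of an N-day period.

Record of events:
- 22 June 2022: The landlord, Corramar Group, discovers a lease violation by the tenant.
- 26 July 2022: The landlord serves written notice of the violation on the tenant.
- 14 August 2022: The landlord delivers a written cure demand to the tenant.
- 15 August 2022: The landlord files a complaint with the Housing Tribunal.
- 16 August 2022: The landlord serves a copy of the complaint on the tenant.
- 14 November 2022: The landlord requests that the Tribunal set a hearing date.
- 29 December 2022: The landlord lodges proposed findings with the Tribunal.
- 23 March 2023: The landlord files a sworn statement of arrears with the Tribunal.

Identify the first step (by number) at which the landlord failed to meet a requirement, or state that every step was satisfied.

(1) the permitted window runs from 22 June 2022 + 15 = 7 July 2022 to 22 June 2022 + 35 = 27 July 2022; done 26 July 2022 — within the window.
(2) the permitted window runs from 26 July 2022 + 13 = 8 August 2022 to 26 July 2022 + 51 = 15 September 2022; 14 August 2022 falls inside that range.
(3) due by 14 August 2022 + 10 days = 24 August 2022; 15 August 2022 is within that limit.
(4) due by 15 August 2022 + 34 days = 18 September 2022; done 16 August 2022 — timely.
(5) due by 26 July 2022 + 113 days = 16 November 2022; done 14 November 2022 — timely.
(6) the permitted window runs from 16 December 2022 + 5 = 21 December 2022 to 16 December 2022 + 15 = 31 December 2022; 29 December 2022 falls inside that range.
(7) due by 29 December 2022 + 85 days = 24 March 2023; completed 23 March 2023, before the deadline.

None — every step was satisfied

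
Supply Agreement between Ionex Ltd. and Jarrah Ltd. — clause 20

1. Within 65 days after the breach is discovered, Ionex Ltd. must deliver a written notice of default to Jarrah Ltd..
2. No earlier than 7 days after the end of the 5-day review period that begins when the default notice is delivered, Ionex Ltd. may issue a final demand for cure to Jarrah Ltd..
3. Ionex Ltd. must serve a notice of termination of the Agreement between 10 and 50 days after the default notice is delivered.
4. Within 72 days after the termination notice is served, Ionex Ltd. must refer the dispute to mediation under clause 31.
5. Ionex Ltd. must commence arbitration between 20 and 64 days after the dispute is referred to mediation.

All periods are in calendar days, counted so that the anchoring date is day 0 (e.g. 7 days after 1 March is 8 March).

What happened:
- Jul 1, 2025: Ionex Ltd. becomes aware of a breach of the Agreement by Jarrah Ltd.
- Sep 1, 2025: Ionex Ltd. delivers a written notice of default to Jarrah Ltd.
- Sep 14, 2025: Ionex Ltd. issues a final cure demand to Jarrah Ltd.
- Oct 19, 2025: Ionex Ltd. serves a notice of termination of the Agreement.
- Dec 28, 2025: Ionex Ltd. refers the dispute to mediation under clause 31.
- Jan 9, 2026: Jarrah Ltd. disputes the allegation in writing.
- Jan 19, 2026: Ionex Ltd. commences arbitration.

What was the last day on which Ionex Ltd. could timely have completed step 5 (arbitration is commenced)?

Step 5 runs from Dec 28, 2025, when the dispute is referred to mediation. The window is 20–64 days after Dec 28, 2025; it closes on Mar 2, 2026.

Mar 2, 2026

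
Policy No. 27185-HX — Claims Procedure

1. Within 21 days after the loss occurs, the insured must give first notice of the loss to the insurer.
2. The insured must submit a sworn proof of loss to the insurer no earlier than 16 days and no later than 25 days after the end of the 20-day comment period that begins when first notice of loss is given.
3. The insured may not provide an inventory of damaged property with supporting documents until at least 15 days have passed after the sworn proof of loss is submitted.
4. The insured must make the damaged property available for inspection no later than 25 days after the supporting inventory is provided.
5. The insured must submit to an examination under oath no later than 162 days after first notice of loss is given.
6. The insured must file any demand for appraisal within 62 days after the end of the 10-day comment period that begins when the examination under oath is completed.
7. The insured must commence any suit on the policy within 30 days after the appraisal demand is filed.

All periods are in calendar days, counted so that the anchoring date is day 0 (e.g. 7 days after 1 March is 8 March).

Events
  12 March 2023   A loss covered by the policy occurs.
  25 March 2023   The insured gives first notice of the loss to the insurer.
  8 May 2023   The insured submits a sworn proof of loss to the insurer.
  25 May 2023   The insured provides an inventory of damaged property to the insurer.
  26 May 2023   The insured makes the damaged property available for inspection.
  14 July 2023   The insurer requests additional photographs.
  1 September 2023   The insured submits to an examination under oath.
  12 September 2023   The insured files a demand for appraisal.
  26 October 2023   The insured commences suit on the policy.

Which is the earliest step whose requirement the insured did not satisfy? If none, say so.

Step 1: 21 days after 12 March 2023 (when the loss occurs) is 2 April 2023; completed 25 March 2023, before the deadline.
Step 2: the window is 16–25 days after 14 April 2023 (end of the 20-day comment period, which began when first notice of loss is given on 25 March 2023), so 30 April 2023 through 9 May 2023; done 8 May 2023, which is between those dates.
Step 3: the earliest permitted date is 15 days after 8 May 2023 (when the sworn proof of loss is submitted), i.e. 23 May 2023; done 25 May 2023 — permitted.
Step 4: 25 days after 25 May 2023 (when the supporting inventory is provided) is 19 June 2023; completed 26 May 2023, before the deadline.
Step 5: 162 days after 25 March 2023 (when first notice of loss is given) is 3 September 2023; completed 1 September 2023, before the deadline.
Step 6: 62 days after 11 September 2023 (end of the 10-day comment period, which began when the examination under oath is completed on 1 September 2023) is 12 November 2023; 12 September 2023 is within that limit.
Step 7: 30 days after 12 September 2023 (when the appraisal demand is filed) is 12 October 2023; 26 October 2023 misses that deadline by 14 days.
The analysis stops there.

Step 7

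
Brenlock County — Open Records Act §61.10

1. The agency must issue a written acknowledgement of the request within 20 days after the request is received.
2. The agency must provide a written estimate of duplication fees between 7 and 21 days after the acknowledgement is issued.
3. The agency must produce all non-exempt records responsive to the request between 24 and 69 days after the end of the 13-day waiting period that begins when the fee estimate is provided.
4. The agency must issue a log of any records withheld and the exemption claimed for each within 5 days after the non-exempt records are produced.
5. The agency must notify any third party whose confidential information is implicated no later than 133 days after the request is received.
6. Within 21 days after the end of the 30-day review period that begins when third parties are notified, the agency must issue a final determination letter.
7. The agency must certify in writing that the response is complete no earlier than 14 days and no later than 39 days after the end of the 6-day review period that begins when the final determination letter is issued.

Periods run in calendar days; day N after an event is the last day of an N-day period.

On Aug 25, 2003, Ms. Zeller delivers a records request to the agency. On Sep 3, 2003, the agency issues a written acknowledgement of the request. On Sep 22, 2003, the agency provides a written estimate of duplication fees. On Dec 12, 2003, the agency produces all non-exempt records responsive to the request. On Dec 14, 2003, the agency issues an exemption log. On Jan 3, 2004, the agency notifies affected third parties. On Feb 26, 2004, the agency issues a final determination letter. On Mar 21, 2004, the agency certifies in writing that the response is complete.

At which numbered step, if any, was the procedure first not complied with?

Step 6

(1) due by Aug 25, 2003 + 20 days = Sep 14, 2003; completed Sep 3, 2003, before the deadline.
(2) the permitted window runs from Sep 3, 2003 + 7 = Sep 10, 2003 to Sep 3, 2003 + 21 = Sep 24, 2003; done Sep 22, 2003 — within the window.
(3) the permitted window runs from Oct 5, 2003 + 24 = Oct 29, 2003 to Oct 5, 2003 + 69 = Dec 13, 2003; done Dec 12, 2003, which is between those dates.
(4) due by Dec 12, 2003 + 5 days = Dec 17, 2003; Dec 14, 2003 is within that limit.
(5) due by Aug 25, 2003 + 133 days = Jan 5, 2004; done Jan 3, 2004 — timely.
(6) due by Feb 2, 2004 + 21 days = Feb 23, 2004; Feb 26, 2004 misses that deadline by 3 days.
The procedure was therefore not followed at step 6.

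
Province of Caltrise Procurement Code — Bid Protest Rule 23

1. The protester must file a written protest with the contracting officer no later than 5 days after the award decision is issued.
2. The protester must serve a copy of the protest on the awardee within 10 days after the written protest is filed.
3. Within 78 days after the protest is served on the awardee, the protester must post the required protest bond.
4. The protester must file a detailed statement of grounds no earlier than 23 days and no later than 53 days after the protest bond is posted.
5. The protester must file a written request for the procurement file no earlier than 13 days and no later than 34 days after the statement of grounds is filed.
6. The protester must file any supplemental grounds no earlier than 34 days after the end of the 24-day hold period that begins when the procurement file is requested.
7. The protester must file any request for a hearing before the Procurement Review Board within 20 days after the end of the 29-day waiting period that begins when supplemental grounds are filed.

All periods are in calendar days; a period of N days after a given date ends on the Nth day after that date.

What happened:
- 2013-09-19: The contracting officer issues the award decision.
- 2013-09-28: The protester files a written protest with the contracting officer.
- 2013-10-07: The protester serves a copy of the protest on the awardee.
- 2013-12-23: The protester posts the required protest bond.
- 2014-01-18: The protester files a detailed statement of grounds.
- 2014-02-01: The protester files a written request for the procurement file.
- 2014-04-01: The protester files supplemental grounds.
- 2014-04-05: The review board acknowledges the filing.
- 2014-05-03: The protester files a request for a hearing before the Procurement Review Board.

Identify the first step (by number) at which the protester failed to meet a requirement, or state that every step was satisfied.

Step 1 — counting 5 days from 2013-09-19 (when the award decision is issued) gives a deadline of 2013-09-24; not done until 2013-09-28, 4 days after the deadline.

Step 1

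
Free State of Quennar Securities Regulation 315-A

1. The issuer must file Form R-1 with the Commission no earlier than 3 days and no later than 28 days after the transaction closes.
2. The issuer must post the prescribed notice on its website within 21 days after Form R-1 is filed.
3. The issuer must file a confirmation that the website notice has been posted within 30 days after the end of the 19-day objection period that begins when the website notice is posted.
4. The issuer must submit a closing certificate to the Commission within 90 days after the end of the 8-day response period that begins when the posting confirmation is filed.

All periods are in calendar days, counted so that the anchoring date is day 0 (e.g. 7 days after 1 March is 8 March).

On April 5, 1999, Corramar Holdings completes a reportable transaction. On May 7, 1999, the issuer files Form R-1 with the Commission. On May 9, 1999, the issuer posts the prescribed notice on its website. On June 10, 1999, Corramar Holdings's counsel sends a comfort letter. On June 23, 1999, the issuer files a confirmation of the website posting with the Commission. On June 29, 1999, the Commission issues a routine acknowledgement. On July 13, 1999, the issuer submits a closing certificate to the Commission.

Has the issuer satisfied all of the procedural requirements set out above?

No

(1) the permitted window runs from April 5, 1999 + 3 = April 8, 1999 to April 5, 1999 + 28 = May 3, 1999; May 7, 1999 is 4 days past the end of the window.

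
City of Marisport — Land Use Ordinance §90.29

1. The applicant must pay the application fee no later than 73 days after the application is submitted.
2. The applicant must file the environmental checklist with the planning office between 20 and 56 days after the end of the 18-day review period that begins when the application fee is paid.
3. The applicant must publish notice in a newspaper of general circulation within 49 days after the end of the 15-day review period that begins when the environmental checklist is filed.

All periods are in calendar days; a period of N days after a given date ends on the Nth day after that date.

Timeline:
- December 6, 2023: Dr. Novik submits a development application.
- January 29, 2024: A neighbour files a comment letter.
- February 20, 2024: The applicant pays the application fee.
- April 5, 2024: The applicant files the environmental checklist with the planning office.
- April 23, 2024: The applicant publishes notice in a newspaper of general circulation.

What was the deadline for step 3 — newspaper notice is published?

The environmental checklist is filed on April 5, 2024; the 15-day review period therefore ends April 20, 2024, and step 3 runs from that date. 49 days after April 20, 2024 is June 8, 2024.

June 8, 2024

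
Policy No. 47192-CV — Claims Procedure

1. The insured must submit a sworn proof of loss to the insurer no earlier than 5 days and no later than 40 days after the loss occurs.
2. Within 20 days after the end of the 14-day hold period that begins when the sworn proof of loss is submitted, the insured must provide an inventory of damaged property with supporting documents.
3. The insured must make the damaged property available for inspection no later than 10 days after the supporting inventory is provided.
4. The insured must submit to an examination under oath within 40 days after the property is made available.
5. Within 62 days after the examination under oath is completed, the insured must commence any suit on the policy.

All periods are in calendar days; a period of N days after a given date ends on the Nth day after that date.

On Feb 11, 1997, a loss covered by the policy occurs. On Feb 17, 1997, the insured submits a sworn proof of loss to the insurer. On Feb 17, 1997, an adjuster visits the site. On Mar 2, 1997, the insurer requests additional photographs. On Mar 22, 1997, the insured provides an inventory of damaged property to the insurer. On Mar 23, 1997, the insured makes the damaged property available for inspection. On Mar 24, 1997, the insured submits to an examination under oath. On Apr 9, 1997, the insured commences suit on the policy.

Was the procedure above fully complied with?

(1) the permitted window runs from Feb 11, 1997 + 5 = Feb 16, 1997 to Feb 11, 1997 + 40 = Mar 23, 1997; done Feb 17, 1997 — within the window.
(2) due by Mar 3, 1997 + 20 days = Mar 23, 1997; completed Mar 22, 1997, before the deadline.
(3) due by Mar 22, 1997 + 10 days = Apr 1, 1997; Mar 23, 1997 is within that limit.
(4) due by Mar 23, 1997 + 40 days = May 2, 1997; completed Mar 24, 1997, before the deadline.
(5) due by Mar 24, 1997 + 62 days = May 25, 1997; Apr 9, 1997 is within that limit.

Yes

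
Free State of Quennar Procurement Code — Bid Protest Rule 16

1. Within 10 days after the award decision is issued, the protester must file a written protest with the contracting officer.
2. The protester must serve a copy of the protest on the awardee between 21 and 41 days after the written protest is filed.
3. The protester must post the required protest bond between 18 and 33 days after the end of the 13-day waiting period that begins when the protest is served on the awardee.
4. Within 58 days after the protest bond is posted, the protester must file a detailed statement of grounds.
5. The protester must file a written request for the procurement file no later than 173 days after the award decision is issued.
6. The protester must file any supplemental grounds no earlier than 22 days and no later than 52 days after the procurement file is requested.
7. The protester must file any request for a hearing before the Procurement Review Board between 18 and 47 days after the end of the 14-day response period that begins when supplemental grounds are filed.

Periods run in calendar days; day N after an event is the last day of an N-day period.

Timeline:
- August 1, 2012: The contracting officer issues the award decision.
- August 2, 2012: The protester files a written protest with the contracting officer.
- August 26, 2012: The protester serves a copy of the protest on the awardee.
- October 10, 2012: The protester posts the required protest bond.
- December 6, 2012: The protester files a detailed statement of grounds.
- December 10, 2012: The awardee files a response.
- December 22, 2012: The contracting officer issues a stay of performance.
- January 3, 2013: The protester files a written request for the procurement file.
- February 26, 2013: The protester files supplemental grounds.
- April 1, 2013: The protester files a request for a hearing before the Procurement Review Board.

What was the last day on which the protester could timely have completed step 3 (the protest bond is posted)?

The protest is served on the awardee on August 26, 2012; the 13-day waiting period therefore ends September 8, 2012, and step 3 runs from that date. The window is 18–33 days after September 8, 2012; it closes on October 11, 2012.

October 11, 2012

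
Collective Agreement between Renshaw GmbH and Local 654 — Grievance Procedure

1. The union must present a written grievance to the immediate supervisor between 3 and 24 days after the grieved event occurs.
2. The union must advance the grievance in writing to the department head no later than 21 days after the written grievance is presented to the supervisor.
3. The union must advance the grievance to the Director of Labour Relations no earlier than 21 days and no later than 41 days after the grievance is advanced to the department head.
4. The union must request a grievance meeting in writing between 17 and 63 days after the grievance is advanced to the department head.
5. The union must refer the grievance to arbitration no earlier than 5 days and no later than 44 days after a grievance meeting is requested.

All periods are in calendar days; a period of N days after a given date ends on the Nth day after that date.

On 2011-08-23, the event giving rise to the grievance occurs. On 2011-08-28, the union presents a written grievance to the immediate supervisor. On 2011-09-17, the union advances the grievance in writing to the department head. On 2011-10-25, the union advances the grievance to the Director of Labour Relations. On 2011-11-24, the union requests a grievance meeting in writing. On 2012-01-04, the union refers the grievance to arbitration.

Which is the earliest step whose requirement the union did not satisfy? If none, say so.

(1) the permitted window runs from 2011-08-23 + 3 = 2011-08-26 to 2011-08-23 + 24 = 2011-09-16; 2011-08-28 falls inside that range.
(2) due by 2011-08-28 + 21 days = 2011-09-18; done 2011-09-17 — timely.
(3) the permitted window runs from 2011-09-17 + 21 = 2011-10-08 to 2011-09-17 + 41 = 2011-10-28; done 2011-10-25, which is between those dates.
(4) the permitted window runs from 2011-09-17 + 17 = 2011-10-04 to 2011-09-17 + 63 = 2011-11-19; 2011-11-24 is 5 days past the end of the window.

Step 4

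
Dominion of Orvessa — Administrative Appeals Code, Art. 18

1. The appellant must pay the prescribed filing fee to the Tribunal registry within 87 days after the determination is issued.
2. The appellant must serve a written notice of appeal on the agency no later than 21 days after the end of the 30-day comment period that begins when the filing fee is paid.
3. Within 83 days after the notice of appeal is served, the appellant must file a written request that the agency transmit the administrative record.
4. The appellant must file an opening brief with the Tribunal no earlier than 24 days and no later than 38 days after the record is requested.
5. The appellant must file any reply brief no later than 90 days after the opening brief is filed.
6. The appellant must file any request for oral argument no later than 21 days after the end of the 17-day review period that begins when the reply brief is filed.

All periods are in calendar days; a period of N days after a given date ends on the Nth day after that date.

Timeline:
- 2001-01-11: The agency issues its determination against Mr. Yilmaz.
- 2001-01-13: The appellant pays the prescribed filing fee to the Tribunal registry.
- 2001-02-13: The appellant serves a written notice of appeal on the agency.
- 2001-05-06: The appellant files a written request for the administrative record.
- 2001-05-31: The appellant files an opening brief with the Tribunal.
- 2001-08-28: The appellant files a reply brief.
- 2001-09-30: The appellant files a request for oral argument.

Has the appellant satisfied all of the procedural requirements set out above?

Yes

Step 1: 87 days after 2001-01-11 (when the determination is issued) is 2001-04-08; 2001-01-13 is within that limit.
Step 2: 21 days after 2001-02-12 (end of the 30-day comment period, which began when the filing fee is paid on 2001-01-13) is 2001-03-05; 2001-02-13 is within that limit.
Step 3: 83 days after 2001-02-13 (when the notice of appeal is served) is 2001-05-07; completed 2001-05-06, before the deadline.
Step 4: the window is 24–38 days after 2001-05-06 (when the record is requested), so 2001-05-30 through 2001-06-13; done 2001-05-31 — within the window.
Step 5: 90 days after 2001-05-31 (when the opening brief is filed) is 2001-08-29; completed 2001-08-28, before the deadline.
Step 6: 21 days after 2001-09-14 (end of the 17-day review period, which began when the reply brief is filed on 2001-08-28) is 2001-10-05; completed 2001-09-30, before the deadline.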